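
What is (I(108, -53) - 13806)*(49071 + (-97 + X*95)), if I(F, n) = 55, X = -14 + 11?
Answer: -669522439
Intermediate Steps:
X = -3
(I(108, -53) - 13806)*(49071 + (-97 + X*95)) = (55 - 13806)*(49071 + (-97 - 3*95)) = -13751*(49071 + (-97 - 285)) = -13751*(49071 - 382) = -13751*48689 = -669522439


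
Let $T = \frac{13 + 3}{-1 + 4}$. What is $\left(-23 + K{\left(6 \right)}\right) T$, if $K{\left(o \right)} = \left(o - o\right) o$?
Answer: $- \frac{368}{3} \approx -122.67$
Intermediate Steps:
$T = \frac{16}{3} \approx 5.3333$
$K{\left(o \right)} = 0$ ($K{\left(o \right)} = 0 o = 0$)
$\left(-23 + K{\left(6 \right)}\right) T = \left(-23 + 0\right) \frac{16}{3} = \left(-23\right) \frac{16}{3} = - \frac{368}{3}$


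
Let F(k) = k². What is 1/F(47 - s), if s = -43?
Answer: 1/8100 ≈ 0.00012346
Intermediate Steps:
1/F(47 - s) = 1/((47 - 1*(-43))²) = 1/((47 + 43)²) = 1/(90²) = 1/8100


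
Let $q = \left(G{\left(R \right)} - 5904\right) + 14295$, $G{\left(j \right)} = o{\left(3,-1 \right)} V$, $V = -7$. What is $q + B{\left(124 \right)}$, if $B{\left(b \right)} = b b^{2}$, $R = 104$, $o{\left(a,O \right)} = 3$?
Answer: $1914994$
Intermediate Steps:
$B{\left(b \right)} = b^{3}$
$G{\left(j \right)} = -21$ ($G{\left(j \right)} = 3 \left(-7\right) = -21$)
$q = 8370$ ($q = \left(-21 - 5904\right) + 14295 = -5925 + 14295 = 8370$)
$q + B{\left(124 \right)} = 8370 + 124^{3} = 8370 + 1906624 = 1914994$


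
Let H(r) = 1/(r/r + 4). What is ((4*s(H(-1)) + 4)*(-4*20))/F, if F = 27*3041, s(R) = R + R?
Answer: -448/82107 ≈ -0.0054563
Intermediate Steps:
H(r) = ⅕ (H(r) = 1/(1 + 4) = 1/5 = ⅕)
s(R) = 2*R
F = 82107
((4*s(H(-1)) + 4)*(-4*20))/F = ((4*(2*(⅕)) + 4)*(-4*20))/82107 = ((4*(⅖) + 4)*(-80))*(1/82107) = ((8/5 + 4)*(-80))*(1/82107) = ((28/5)*(-80))*(1/82107) = -448*1/82107 = -448/82107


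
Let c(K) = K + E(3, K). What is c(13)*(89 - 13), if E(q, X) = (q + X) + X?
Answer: 3192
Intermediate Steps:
E(q, X) = q + 2*X (E(q, X) = (X + q) + X = q + 2*X)
c(K) = 3 + 3*K (c(K) = K + (3 + 2*K) = 3 + 3*K)
c(13)*(89 - 13) = (3 + 3*13)*(89 - 13) = (3 + 39)*76 = 42*76 = 3192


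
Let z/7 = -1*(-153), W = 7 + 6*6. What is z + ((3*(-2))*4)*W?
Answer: 39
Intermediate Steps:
W = 43 (W = 7 + 36 = 43)
z = 1071 (z = 7*(-1*(-153)) = 7*153 = 1071)
z + ((3*(-2))*4)*W = 1071 + ((3*(-2))*4)*43 = 1071 - 6*4*43 = 1071 - 24*43 = 1071 - 1032 = 39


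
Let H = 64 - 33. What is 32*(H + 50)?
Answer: 2592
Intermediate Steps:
H = 31
32*(H + 50) = 32*(31 + 50) = 32*81 = 2592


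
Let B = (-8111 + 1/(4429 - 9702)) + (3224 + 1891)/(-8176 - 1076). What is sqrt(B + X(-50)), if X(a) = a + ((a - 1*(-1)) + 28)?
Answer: I*sqrt(540969922538771559)/8130966 ≈ 90.458*I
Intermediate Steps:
X(a) = 29 + 2*a (X(a) = a + ((a + 1) + 28) = a + ((1 + a) + 28) = a + (29 + a) = 29 + 2*a)
B = -131909524001/16261932 (B = (-8111 + 1/(-5273)) + 5115/(-9252) = (-8111 - 1/5273) + 5115*(-1/9252) = -42769304/5273 - 1705/3084 = -131909524001/16261932 ≈ -8111.6)
sqrt(B + X(-50)) = sqrt(-131909524001/16261932 + (29 + 2*(-50))) = sqrt(-131909524001/16261932 + (29 - 100)) = sqrt(-131909524001/16261932 - 71) = sqrt(-133064121173/16261932) = I*sqrt(540969922538771559)/8130966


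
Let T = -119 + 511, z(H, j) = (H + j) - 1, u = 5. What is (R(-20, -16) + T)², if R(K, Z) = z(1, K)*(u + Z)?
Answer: 374544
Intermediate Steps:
z(H, j) = -1 + H + j
T = 392
R(K, Z) = K*(5 + Z) (R(K, Z) = (-1 + 1 + K)*(5 + Z) = K*(5 + Z))
(R(-20, -16) + T)² = (-20*(5 - 16) + 392)² = (-20*(-11) + 392)² = (220 + 392)² = 612² = 374544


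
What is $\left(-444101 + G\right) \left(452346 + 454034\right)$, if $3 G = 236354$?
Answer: $- \frac{993346254620}{3} \approx -3.3112 \cdot 10^{11}$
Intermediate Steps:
$G = \frac{236354}{3}$ ($G = \frac{1}{3} \cdot 236354 = \frac{236354}{3} \approx 78785.0$)
$\left(-444101 + G\right) \left(452346 + 454034\right) = \left(-444101 + \frac{236354}{3}\right) \left(452346 + 454034\right) = \left(- \frac{1095949}{3}\right) 906380 = - \frac{993346254620}{3}$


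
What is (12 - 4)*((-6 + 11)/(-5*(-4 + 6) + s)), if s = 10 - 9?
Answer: -40/9 ≈ -4.4444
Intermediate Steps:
s = 1
(12 - 4)*((-6 + 11)/(-5*(-4 + 6) + s)) = (12 - 4)*((-6 + 11)/(-5*(-4 + 6) + 1)) = 8*(5/(-5*2 + 1)) = 8*(5/(-10 + 1)) = 8*(5/(-9)) = 8*(5*(-⅑)) = 8*(-5/9) = -40/9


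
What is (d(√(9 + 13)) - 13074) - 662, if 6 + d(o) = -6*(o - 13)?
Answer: -13664 - 6*√22 ≈ -13692.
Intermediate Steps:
d(o) = 72 - 6*o (d(o) = -6 - 6*(o - 13) = -6 - 6*(-13 + o) = -6 + (78 - 6*o) = 72 - 6*o)
(d(√(9 + 13)) - 13074) - 662 = ((72 - 6*√(9 + 13)) - 13074) - 662 = ((72 - 6*√22) - 13074) - 662 = (-13002 - 6*√22) - 662 = -13664 - 6*√22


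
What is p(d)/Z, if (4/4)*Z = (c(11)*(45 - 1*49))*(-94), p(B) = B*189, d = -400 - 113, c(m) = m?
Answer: -96957/4136 ≈ -23.442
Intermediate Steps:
d = -513
p(B) = 189*B
Z = 4136 (Z = (11*(45 - 1*49))*(-94) = (11*(45 - 49))*(-94) = (11*(-4))*(-94) = -44*(-94) = 4136)
p(d)/Z = (189*(-513))/4136 = -96957*1/4136 = -96957/4136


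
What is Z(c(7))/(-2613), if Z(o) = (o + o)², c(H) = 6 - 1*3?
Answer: -12/871 ≈ -0.013777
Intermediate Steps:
c(H) = 3 (c(H) = 6 - 3 = 3)
Z(o) = 4*o² (Z(o) = (2*o)² = 4*o²)
Z(c(7))/(-2613) = (4*3²)/(-2613) = (4*9)*(-1/2613) = 36*(-1/2613) = -12/871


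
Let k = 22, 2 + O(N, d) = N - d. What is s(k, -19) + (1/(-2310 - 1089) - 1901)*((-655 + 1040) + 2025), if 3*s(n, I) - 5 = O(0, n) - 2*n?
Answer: -15572286379/3399 ≈ -4.5814e+6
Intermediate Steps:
O(N, d) = -2 + N - d (O(N, d) = -2 + (N - d) = -2 + N - d)
s(n, I) = 1 - n (s(n, I) = 5/3 + ((-2 + 0 - n) - 2*n)/3 = 5/3 + ((-2 - n) - 2*n)/3 = 5/3 + (-2 - 3*n)/3 = 5/3 + (-⅔ - n) = 1 - n)
s(k, -19) + (1/(-2310 - 1089) - 1901)*((-655 + 1040) + 2025) = (1 - 1*22) + (1/(-2310 - 1089) - 1901)*((-655 + 1040) + 2025) = (1 - 22) + (1/(-3399) - 1901)*(385 + 2025) = -21 + (-1/3399 - 1901)*2410 = -21 - 6461500/3399*2410 = -21 - 15572215000/3399 = -15572286379/3399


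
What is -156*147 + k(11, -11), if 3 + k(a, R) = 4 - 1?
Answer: -22932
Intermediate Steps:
k(a, R) = 0 (k(a, R) = -3 + (4 - 1) = -3 + 3 = 0)
-156*147 + k(11, -11) = -156*147 + 0 = -22932 + 0 = -22932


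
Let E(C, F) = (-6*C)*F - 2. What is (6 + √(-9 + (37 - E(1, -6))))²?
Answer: (6 + I*√6)² ≈ 30.0 + 29.394*I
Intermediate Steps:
E(C, F) = -2 - 6*C*F (E(C, F) = -6*C*F - 2 = -2 - 6*C*F)
(6 + √(-9 + (37 - E(1, -6))))² = (6 + √(-9 + (37 - (-2 - 6*1*(-6)))))² = (6 + √(-9 + (37 - (-2 + 36))))² = (6 + √(-9 + (37 - 1*34)))² = (6 + √(-9 + (37 - 34)))² = (6 + √(-9 + 3))² = (6 + √(-6))² = (6 + I*√6)²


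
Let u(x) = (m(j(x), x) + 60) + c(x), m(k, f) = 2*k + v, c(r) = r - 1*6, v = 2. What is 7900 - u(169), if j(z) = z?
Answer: 7337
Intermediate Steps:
c(r) = -6 + r (c(r) = r - 6 = -6 + r)
m(k, f) = 2 + 2*k (m(k, f) = 2*k + 2 = 2 + 2*k)
u(x) = 56 + 3*x (u(x) = ((2 + 2*x) + 60) + (-6 + x) = (62 + 2*x) + (-6 + x) = 56 + 3*x)
7900 - u(169) = 7900 - (56 + 3*169) = 7900 - (56 + 507) = 7900 - 1*563 = 7900 - 563 = 7337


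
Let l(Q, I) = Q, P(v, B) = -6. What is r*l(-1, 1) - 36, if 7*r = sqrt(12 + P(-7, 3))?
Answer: -36 - sqrt(6)/7 ≈ -36.350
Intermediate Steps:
r = sqrt(6)/7 (r = sqrt(12 - 6)/7 = sqrt(6)/7 ≈ 0.34993)
r*l(-1, 1) - 36 = (sqrt(6)/7)*(-1) - 36 = -sqrt(6)/7 - 36 = -36 - sqrt(6)/7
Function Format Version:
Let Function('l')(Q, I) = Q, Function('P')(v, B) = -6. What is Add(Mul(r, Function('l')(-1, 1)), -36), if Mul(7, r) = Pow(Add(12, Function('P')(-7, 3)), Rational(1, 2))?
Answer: Add(-36, Mul(Rational(-1, 7), Pow(6, Rational(1, 2)))) ≈ -36.350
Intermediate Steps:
r = Mul(Rational(1, 7), Pow(6, Rational(1, 2))) (r = Mul(Rational(1, 7), Pow(Add(12, -6), Rational(1, 2))) = Mul(Rational(1, 7), Pow(6, Rational(1, 2))) ≈ 0.34993)
Add(Mul(r, Function('l')(-1, 1)), -36) = Add(Mul(Mul(Rational(1, 7), Pow(6, Rational(1, 2))), -1), -36) = Add(Mul(Rational(-1, 7), Pow(6, Rational(1, 2))), -36) = Add(-36, Mul(Rational(-1, 7), Pow(6, Rational(1, 2))))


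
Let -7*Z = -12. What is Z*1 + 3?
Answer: 33/7 ≈ 4.7143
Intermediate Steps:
Z = 12/7 (Z = -⅐*(-12) = 12/7 ≈ 1.7143)
Z*1 + 3 = (12/7)*1 + 3 = 12/7 + 3 = 33/7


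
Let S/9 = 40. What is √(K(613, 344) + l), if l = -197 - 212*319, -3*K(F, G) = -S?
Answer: I*√67705 ≈ 260.2*I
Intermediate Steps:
S = 360 (S = 9*40 = 360)
K(F, G) = 120 (K(F, G) = -(-1)*360/3 = -⅓*(-360) = 120)
l = -67825 (l = -197 - 67628 = -67825)
√(K(613, 344) + l) = √(120 - 67825) = √(-67705) = I*√67705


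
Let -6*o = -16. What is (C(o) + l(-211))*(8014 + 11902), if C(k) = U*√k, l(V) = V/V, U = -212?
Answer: 19916 - 8444384*√6/3 ≈ -6.8749e+6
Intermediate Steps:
o = 8/3 (o = -⅙*(-16) = 8/3 ≈ 2.6667)
l(V) = 1
C(k) = -212*√k
(C(o) + l(-211))*(8014 + 11902) = (-424*√6/3 + 1)*(8014 + 11902) = (-424*√6/3 + 1)*19916 = (1 - 424*√6/3)*19916 = 19916 - 8444384*√6/3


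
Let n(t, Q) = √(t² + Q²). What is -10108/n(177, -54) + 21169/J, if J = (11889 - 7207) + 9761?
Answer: 21169/14443 - 10108*√3805/11415 ≈ -53.156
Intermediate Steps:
J = 14443 (J = 4682 + 9761 = 14443)
n(t, Q) = √(Q² + t²)
-10108/n(177, -54) + 21169/J = -10108/√((-54)² + 177²) + 21169/14443 = -10108/√(2916 + 31329) + 21169*(1/14443) = -10108*√3805/11415 + 21169/14443 = 21169/14443 - 10108*√3805/11415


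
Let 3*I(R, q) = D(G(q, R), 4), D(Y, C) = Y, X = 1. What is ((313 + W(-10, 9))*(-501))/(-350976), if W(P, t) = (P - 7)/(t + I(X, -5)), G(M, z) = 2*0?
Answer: 29225/65808 ≈ 0.44410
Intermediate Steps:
G(M, z) = 0
I(R, q) = 0 (I(R, q) = (⅓)*0 = 0)
W(P, t) = (-7 + P)/t (W(P, t) = (P - 7)/(t + 0) = (-7 + P)/t)
((313 + W(-10, 9))*(-501))/(-350976) = ((313 + (-7 - 10)/9)*(-501))/(-350976) = ((313 + (⅑)*(-17))*(-501))*(-1/350976) = ((313 - 17/9)*(-501))*(-1/350976) = ((2800/9)*(-501))*(-1/350976) = -467600/3*(-1/350976) = 29225/65808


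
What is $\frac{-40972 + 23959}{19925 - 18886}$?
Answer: $- \frac{17013}{1039} \approx -16.374$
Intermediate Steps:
$\frac{-40972 + 23959}{19925 - 18886} = - \frac{17013}{1039}$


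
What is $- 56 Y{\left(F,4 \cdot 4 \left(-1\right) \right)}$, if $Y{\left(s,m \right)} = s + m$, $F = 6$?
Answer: $560$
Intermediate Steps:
$Y{\left(s,m \right)} = m + s$
$- 56 Y{\left(F,4 \cdot 4 \left(-1\right) \right)} = - 56 \left(4 \cdot 4 \left(-1\right) + 6\right) = - 56 \left(4 \left(-4\right) + 6\right) = - 56 \left(-16 + 6\right) = \left(-56\right) \left(-10\right) = 560$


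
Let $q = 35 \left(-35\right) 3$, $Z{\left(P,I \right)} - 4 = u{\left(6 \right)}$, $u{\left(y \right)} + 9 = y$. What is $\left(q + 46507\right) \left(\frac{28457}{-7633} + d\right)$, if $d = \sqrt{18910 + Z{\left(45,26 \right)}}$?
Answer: $- \frac{1218870224}{7633} + 42832 \sqrt{18911} \approx 5.7305 \cdot 10^{6}$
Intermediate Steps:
$u{\left(y \right)} = -9 + y$
$Z{\left(P,I \right)} = 1$ ($Z{\left(P,I \right)} = 4 + \left(-9 + 6\right) = 4 - 3 = 1$)
$q = -3675$ ($q = \left(-1225\right) 3 = -3675$)
$d = \sqrt{18911}$ ($d = \sqrt{18910 + 1} = \sqrt{18911} \approx 137.52$)
$\left(q + 46507\right) \left(\frac{28457}{-7633} + d\right) = \left(-3675 + 46507\right) \left(\frac{28457}{-7633} + \sqrt{18911}\right) = 42832 \left(28457 \left(- \frac{1}{7633}\right) + \sqrt{18911}\right) = 42832 \left(- \frac{28457}{7633} + \sqrt{18911}\right) = - \frac{1218870224}{7633} + 42832 \sqrt{18911}$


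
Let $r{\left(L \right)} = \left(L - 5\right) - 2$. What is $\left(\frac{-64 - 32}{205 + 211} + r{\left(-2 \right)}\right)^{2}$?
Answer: $\frac{14400}{169} \approx 85.207$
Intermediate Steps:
$r{\left(L \right)} = -7 + L$ ($r{\left(L \right)} = \left(-5 + L\right) - 2 = -7 + L$)
$\left(\frac{-64 - 32}{205 + 211} + r{\left(-2 \right)}\right)^{2} = \left(\frac{-64 - 32}{205 + 211} - 9\right)^{2} = \left(- \frac{96}{416} - 9\right)^{2} = \left(\left(-96\right) \frac{1}{416} - 9\right)^{2} = \left(- \frac{3}{13} - 9\right)^{2} = \left(- \frac{120}{13}\right)^{2} = \frac{14400}{169}$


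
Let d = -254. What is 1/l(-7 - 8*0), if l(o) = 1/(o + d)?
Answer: -261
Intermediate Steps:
l(o) = 1/(-254 + o) (l(o) = 1/(o - 254) = 1/(-254 + o))
1/l(-7 - 8*0) = 1/(1/(-254 + (-7 - 8*0))) = 1/(1/(-254 + (-7 + 0))) = 1/(1/(-254 - 7)) = 1/(1/(-261)) = 1/(-1/261) = -261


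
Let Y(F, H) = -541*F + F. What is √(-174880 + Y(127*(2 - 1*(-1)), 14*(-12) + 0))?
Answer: 2*I*√95155 ≈ 616.94*I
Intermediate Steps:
Y(F, H) = -540*F
√(-174880 + Y(127*(2 - 1*(-1)), 14*(-12) + 0)) = √(-174880 - 68580*(2 - 1*(-1))) = √(-174880 - 68580*(2 + 1)) = √(-174880 - 68580*3) = √(-174880 - 540*381) = √(-174880 - 205740) = √(-380620) = 2*I*√95155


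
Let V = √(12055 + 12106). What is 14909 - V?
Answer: 14909 - √24161 ≈ 14754.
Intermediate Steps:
V = √24161 ≈ 155.44
14909 - V = 14909 - √24161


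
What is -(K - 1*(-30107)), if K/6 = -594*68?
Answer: 212245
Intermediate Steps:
K = -242352 (K = 6*(-594*68) = 6*(-40392) = -242352)
-(K - 1*(-30107)) = -(-242352 - 1*(-30107)) = -(-242352 + 30107) = -1*(-212245) = 212245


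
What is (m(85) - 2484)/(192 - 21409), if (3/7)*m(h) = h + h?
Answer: 6262/63651 ≈ 0.098380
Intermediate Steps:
m(h) = 14*h/3 (m(h) = 7*(h + h)/3 = 7*(2*h)/3 = 14*h/3)
(m(85) - 2484)/(192 - 21409) = ((14/3)*85 - 2484)/(192 - 21409) = (1190/3 - 2484)/(-21217) = -6262/3*(-1/21217) = 6262/63651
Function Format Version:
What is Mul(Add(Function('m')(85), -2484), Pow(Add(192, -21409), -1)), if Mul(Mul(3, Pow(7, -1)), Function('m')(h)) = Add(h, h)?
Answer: Rational(6262, 63651) ≈ 0.098380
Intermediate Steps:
Function('m')(h) = Mul(Rational(14, 3), h) (Function('m')(h) = Mul(Rational(7, 3), Add(h, h)) = Mul(Rational(7, 3), Mul(2, h)) = Mul(Rational(14, 3), h))
Mul(Add(Function('m')(85), -2484), Pow(Add(192, -21409), -1)) = Mul(Add(Mul(Rational(14, 3), 85), -2484), Pow(Add(192, -21409), -1)) = Mul(Add(Rational(1190, 3), -2484), Pow(-21217, -1)) = Mul(Rational(-6262, 3), Rational(-1, 21217)) = Rational(6262, 63651)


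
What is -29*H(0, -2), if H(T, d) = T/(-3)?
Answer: 0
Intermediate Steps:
H(T, d) = -T/3 (H(T, d) = T*(-1/3) = -T/3)
-29*H(0, -2) = -(-29)*0/3 = -29*0 = 0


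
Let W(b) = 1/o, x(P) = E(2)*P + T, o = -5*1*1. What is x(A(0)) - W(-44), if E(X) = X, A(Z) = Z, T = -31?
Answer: -154/5 ≈ -30.800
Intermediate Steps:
o = -5 (o = -5*1 = -5)
x(P) = -31 + 2*P (x(P) = 2*P - 31 = -31 + 2*P)
W(b) = -⅕ (W(b) = 1/(-5) = -⅕)
x(A(0)) - W(-44) = (-31 + 2*0) - 1*(-⅕) = (-31 + 0) + ⅕ = -31 + ⅕ = -154/5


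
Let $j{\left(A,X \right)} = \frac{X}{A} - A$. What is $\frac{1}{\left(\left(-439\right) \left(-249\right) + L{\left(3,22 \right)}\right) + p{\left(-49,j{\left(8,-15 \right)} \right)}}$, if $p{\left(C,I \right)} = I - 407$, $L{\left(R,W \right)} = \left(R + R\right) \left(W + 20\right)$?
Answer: $\frac{8}{873169} \approx 9.162 \cdot 10^{-6}$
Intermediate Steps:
$L{\left(R,W \right)} = 2 R \left(20 + W\right)$
$j{\left(A,X \right)} = - A + \frac{X}{A}$
$p{\left(C,I \right)} = -407 + I$
$\frac{1}{\left(\left(-439\right) \left(-249\right) + L{\left(3,22 \right)}\right) + p{\left(-49,j{\left(8,-15 \right)} \right)}} = \frac{1}{\left(\left(-439\right) \left(-249\right) + 2 \cdot 3 \left(20 + 22\right)\right) - \left(415 + \frac{15}{8}\right)} = \frac{1}{\left(109311 + 2 \cdot 3 \cdot 42\right) - \frac{3335}{8}} = \frac{1}{\left(109311 + 252\right) - \frac{3335}{8}} = \frac{1}{109563 - \frac{3335}{8}} = \frac{1}{\frac{873169}{8}} = \frac{8}{873169}$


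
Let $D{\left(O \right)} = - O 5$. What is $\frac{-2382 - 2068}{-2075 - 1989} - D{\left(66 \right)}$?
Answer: $\frac{672785}{2032} \approx 331.09$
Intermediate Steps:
$D{\left(O \right)} = - 5 O$
$\frac{-2382 - 2068}{-2075 - 1989} - D{\left(66 \right)} = \frac{-2382 - 2068}{-2075 - 1989} - \left(-5\right) 66 = - \frac{4450}{-4064} - -330 = \left(-4450\right) \left(- \frac{1}{4064}\right) + 330 = \frac{2225}{2032} + 330 = \frac{672785}{2032}$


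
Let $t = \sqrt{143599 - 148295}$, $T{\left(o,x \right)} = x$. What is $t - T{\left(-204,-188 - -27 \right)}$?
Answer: $161 + 2 i \sqrt{1174} \approx 161.0 + 68.527 i$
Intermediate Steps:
$t = 2 i \sqrt{1174}$ ($t = \sqrt{-4696} = 2 i \sqrt{1174} \approx 68.527 i$)
$t - T{\left(-204,-188 - -27 \right)} = 2 i \sqrt{1174} - \left(-188 - -27\right) = 2 i \sqrt{1174} - \left(-188 + 27\right) = 2 i \sqrt{1174} - -161 = 2 i \sqrt{1174} + 161 = 161 + 2 i \sqrt{1174}$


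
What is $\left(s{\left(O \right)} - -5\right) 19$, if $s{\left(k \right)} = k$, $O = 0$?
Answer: $95$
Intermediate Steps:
$\left(s{\left(O \right)} - -5\right) 19 = \left(0 - -5\right) 19 = \left(0 + 5\right) 19 = 5 \cdot 19 = 95$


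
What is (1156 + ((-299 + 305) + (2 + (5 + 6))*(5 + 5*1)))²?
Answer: 1669264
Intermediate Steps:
(1156 + ((-299 + 305) + (2 + (5 + 6))*(5 + 5*1)))² = (1156 + (6 + (2 + 11)*(5 + 5)))² = (1156 + (6 + 13*10))² = (1156 + (6 + 130))² = (1156 + 136)² = 1292² = 1669264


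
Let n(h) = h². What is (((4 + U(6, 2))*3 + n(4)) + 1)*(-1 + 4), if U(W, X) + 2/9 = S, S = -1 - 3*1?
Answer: 49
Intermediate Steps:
S = -4 (S = -1 - 3 = -4)
U(W, X) = -38/9 (U(W, X) = -2/9 - 4 = -38/9)
(((4 + U(6, 2))*3 + n(4)) + 1)*(-1 + 4) = (((4 - 38/9)*3 + 4²) + 1)*(-1 + 4) = ((-2/9*3 + 16) + 1)*3 = ((-⅔ + 16) + 1)*3 = (46/3 + 1)*3 = (49/3)*3 = 49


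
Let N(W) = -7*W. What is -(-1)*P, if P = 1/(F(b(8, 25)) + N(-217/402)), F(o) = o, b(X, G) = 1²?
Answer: 402/1921 ≈ 0.20927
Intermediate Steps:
b(X, G) = 1
P = 402/1921 (P = 1/(1 - (-1519)/402) = 1/(1 - 7*(-217/402)) = 1/(1 + 1519/402) = 1/(1921/402) = 402/1921 ≈ 0.20927)
-(-1)*P = -(-1)*402/1921 = -1*(-402/1921) = 402/1921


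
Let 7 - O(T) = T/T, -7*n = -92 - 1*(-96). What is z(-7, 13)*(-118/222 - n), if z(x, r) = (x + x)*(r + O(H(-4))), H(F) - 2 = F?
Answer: -1178/111 ≈ -10.613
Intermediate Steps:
H(F) = 2 + F
n = -4/7 (n = -(-92 - 1*(-96))/7 = -(-92 + 96)/7 = -⅐*4 = -4/7 ≈ -0.57143)
O(T) = 6 (O(T) = 7 - T/T = 7 - 1*1 = 7 - 1 = 6)
z(x, r) = 2*x*(6 + r) (z(x, r) = (x + x)*(r + 6) = (2*x)*(6 + r) = 2*x*(6 + r))
z(-7, 13)*(-118/222 - n) = (2*(-7)*(6 + 13))*(-118/222 - 1*(-4/7)) = (2*(-7)*19)*(-118*1/222 + 4/7) = -266*(-59/111 + 4/7) = -266*31/777 = -1178/111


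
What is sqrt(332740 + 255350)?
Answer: sqrt(588090) ≈ 766.87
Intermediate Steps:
sqrt(332740 + 255350) = sqrt(588090)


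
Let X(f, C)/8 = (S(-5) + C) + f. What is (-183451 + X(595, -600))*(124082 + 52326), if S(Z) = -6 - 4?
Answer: -32383392968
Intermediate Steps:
S(Z) = -10
X(f, C) = -80 + 8*C + 8*f (X(f, C) = 8*((-10 + C) + f) = 8*(-10 + C + f) = -80 + 8*C + 8*f)
(-183451 + X(595, -600))*(124082 + 52326) = (-183451 + (-80 + 8*(-600) + 8*595))*(124082 + 52326) = (-183451 + (-80 - 4800 + 4760))*176408 = (-183451 - 120)*176408 = -183571*176408 = -32383392968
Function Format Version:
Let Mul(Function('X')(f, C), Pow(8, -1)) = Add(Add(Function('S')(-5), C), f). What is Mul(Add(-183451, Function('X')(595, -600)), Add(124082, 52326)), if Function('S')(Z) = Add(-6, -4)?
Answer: -32383392968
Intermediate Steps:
Function('S')(Z) = -10
Function('X')(f, C) = Add(-80, Mul(8, C), Mul(8, f)) (Function('X')(f, C) = Mul(8, Add(Add(-10, C), f)) = Mul(8, Add(-10, C, f)) = Add(-80, Mul(8, C), Mul(8, f)))
Mul(Add(-183451, Function('X')(595, -600)), Add(124082, 52326)) = Mul(Add(-183451, Add(-80, Mul(8, -600), Mul(8, 595))), Add(124082, 52326)) = Mul(Add(-183451, Add(-80, -4800, 4760)), 176408) = Mul(Add(-183451, -120), 176408) = Mul(-183571, 176408) = -32383392968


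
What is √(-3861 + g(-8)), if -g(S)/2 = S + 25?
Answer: I*√3895 ≈ 62.41*I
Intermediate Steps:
g(S) = -50 - 2*S (g(S) = -2*(S + 25) = -2*(25 + S) = -50 - 2*S)
√(-3861 + g(-8)) = √(-3861 + (-50 - 2*(-8))) = √(-3861 + (-50 + 16)) = √(-3861 - 34) = √(-3895) = I*√3895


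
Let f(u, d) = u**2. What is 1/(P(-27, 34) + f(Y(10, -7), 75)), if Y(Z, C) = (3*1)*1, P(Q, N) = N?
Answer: 1/43 ≈ 0.023256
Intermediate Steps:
Y(Z, C) = 3 (Y(Z, C) = 3*1 = 3)
1/(P(-27, 34) + f(Y(10, -7), 75)) = 1/(34 + 3**2) = 1/(34 + 9) = 1/43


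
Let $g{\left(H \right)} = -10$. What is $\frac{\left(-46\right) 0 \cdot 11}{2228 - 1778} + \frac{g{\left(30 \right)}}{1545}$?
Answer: $- \frac{2}{309} \approx -0.0064725$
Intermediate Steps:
$\frac{\left(-46\right) 0 \cdot 11}{2228 - 1778} + \frac{g{\left(30 \right)}}{1545} = \frac{\left(-46\right) 0 \cdot 11}{2228 - 1778} - \frac{10}{1545} = \frac{\left(-46\right) 0}{450} - \frac{2}{309} = 0 \cdot \frac{1}{450} - \frac{2}{309} = 0 - \frac{2}{309} = - \frac{2}{309}$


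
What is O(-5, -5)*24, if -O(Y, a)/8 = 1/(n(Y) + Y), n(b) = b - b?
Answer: 192/5 ≈ 38.400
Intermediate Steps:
n(b) = 0
O(Y, a) = -8/Y (O(Y, a) = -8/(0 + Y) = -8/Y)
O(-5, -5)*24 = -8/(-5)*24 = -8*(-1/5)*24 = (8/5)*24 = 192/5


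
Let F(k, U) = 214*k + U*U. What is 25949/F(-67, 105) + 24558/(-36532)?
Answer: -514664761/60515258 ≈ -8.5047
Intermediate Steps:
F(k, U) = U² + 214*k (F(k, U) = 214*k + U² = U² + 214*k)
25949/F(-67, 105) + 24558/(-36532) = 25949/(105² + 214*(-67)) + 24558/(-36532) = 25949/(11025 - 14338) + 24558*(-1/36532) = 25949/(-3313) - 12279/18266 = 25949*(-1/3313) - 12279/18266 = -25949/3313 - 12279/18266 = -514664761/60515258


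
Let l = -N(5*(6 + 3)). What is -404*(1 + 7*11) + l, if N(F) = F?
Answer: -31557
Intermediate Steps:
l = -45 (l = -5*(6 + 3) = -5*9 = -1*45 = -45)
-404*(1 + 7*11) + l = -404*(1 + 7*11) - 45 = -404*(1 + 77) - 45 = -404*78 - 45 = -31512 - 45 = -31557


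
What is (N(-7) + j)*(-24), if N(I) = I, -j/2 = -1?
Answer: 120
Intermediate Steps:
j = 2 (j = -2*(-1) = 2)
(N(-7) + j)*(-24) = (-7 + 2)*(-24) = -5*(-24) = 120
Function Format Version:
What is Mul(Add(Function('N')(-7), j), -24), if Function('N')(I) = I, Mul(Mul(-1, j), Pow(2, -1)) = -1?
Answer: 120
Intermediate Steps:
j = 2 (j = Mul(-2, -1) = 2)
Mul(Add(Function('N')(-7), j), -24) = Mul(Add(-7, 2), -24) = Mul(-5, -24) = 120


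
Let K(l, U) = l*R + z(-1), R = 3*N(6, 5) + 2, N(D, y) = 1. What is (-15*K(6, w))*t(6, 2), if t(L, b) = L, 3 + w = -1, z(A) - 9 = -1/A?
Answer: -3600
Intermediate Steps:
R = 5 (R = 3*1 + 2 = 3 + 2 = 5)
z(A) = 9 - 1/A
w = -4 (w = -3 - 1 = -4)
K(l, U) = 10 + 5*l (K(l, U) = l*5 + (9 - 1/(-1)) = 5*l + (9 - 1*(-1)) = 5*l + (9 + 1) = 5*l + 10 = 10 + 5*l)
(-15*K(6, w))*t(6, 2) = -15*(10 + 5*6)*6 = -15*(10 + 30)*6 = -15*40*6 = -600*6 = -3600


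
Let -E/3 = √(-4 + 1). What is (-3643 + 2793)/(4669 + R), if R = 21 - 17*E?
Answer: -3986500/22003903 + 43350*I*√3/22003903 ≈ -0.18117 + 0.0034123*I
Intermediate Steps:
E = -3*I*√3 (E = -3*√(-4 + 1) = -3*I*√3 ≈ -5.1962*I)
R = 21 + 51*I*√3 (R = 21 - (-51)*I*√3 = 21 + 51*I*√3 ≈ 21.0 + 88.335*I)
(-3643 + 2793)/(4669 + R) = (-3643 + 2793)/(4669 + (21 + 51*I*√3)) = -850/(4690 + 51*I*√3)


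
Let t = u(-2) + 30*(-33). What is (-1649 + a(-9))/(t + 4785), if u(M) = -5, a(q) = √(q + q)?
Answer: -1649/3790 + 3*I*√2/3790 ≈ -0.43509 + 0.0011194*I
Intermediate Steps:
a(q) = √2*√q (a(q) = √(2*q) = √2*√q)
t = -995 (t = -5 + 30*(-33) = -5 - 990 = -995)
(-1649 + a(-9))/(t + 4785) = (-1649 + √2*√(-9))/(-995 + 4785) = (-1649 + √2*(3*I))/3790 = (-1649 + 3*I*√2)*(1/3790) = -1649/3790 + 3*I*√2/3790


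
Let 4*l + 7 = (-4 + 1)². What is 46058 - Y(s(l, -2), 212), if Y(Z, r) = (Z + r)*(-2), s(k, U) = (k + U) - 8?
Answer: 46463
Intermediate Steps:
l = ½ (l = -7/4 + (-4 + 1)²/4 = -7/4 + (¼)*(-3)² = -7/4 + (¼)*9 = -7/4 + 9/4 = ½ ≈ 0.50000)
s(k, U) = -8 + U + k (s(k, U) = (U + k) - 8 = -8 + U + k)
Y(Z, r) = -2*Z - 2*r
46058 - Y(s(l, -2), 212) = 46058 - (-2*(-8 - 2 + ½) - 2*212) = 46058 - (-2*(-19/2) - 424) = 46058 - (19 - 424) = 46058 - 1*(-405) = 46058 + 405 = 46463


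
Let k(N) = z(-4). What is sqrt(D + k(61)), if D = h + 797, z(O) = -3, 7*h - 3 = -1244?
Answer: sqrt(30219)/7 ≈ 24.834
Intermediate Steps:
h = -1241/7 (h = 3/7 + (1/7)*(-1244) = 3/7 - 1244/7 = -1241/7 ≈ -177.29)
k(N) = -3
D = 4338/7 (D = -1241/7 + 797 = 4338/7 ≈ 619.71)
sqrt(D + k(61)) = sqrt(4338/7 - 3) = sqrt(4317/7) = sqrt(30219)/7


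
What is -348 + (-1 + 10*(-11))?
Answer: -459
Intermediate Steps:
-348 + (-1 + 10*(-11)) = -348 + (-1 - 110) = -348 - 111 = -459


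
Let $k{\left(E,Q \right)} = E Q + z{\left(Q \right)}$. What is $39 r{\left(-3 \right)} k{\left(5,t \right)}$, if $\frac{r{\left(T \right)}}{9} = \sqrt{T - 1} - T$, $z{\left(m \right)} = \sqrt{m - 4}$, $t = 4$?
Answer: $21060 + 14040 i \approx 21060.0 + 14040.0 i$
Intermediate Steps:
$z{\left(m \right)} = \sqrt{-4 + m}$
$k{\left(E,Q \right)} = \sqrt{-4 + Q} + E Q$ ($k{\left(E,Q \right)} = E Q + \sqrt{-4 + Q} = \sqrt{-4 + Q} + E Q$)
$r{\left(T \right)} = - 9 T + 9 \sqrt{-1 + T}$ ($r{\left(T \right)} = 9 \left(\sqrt{T - 1} - T\right) = 9 \left(\sqrt{-1 + T} - T\right) = - 9 T + 9 \sqrt{-1 + T}$)
$39 r{\left(-3 \right)} k{\left(5,t \right)} = 39 \left(\left(-9\right) \left(-3\right) + 9 \sqrt{-1 - 3}\right) \left(\sqrt{-4 + 4} + 5 \cdot 4\right) = 39 \left(27 + 9 \sqrt{-4}\right) \left(\sqrt{0} + 20\right) = 39 \left(27 + 9 \cdot 2 i\right) \left(0 + 20\right) = 39 \left(27 + 18 i\right) 20 = \left(1053 + 702 i\right) 20 = 21060 + 14040 i$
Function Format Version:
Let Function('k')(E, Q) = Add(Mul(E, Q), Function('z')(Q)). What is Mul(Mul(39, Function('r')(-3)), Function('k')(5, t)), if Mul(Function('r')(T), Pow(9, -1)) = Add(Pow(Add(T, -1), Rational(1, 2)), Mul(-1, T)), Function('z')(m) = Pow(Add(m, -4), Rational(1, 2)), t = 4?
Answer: Add(21060, Mul(14040, I)) ≈ Add(21060., Mul(14040., I))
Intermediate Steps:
Function('z')(m) = Pow(Add(-4, m), Rational(1, 2))
Function('k')(E, Q) = Add(Pow(Add(-4, Q), Rational(1, 2)), Mul(E, Q)) (Function('k')(E, Q) = Add(Mul(E, Q), Pow(Add(-4, Q), Rational(1, 2))) = Add(Pow(Add(-4, Q), Rational(1, 2)), Mul(E, Q)))
Function('r')(T) = Add(Mul(-9, T), Mul(9, Pow(Add(-1, T), Rational(1, 2)))) (Function('r')(T) = Mul(9, Add(Pow(Add(T, -1), Rational(1, 2)), Mul(-1, T))) = Mul(9, Add(Pow(Add(-1, T), Rational(1, 2)), Mul(-1, T))) = Add(Mul(-9, T), Mul(9, Pow(Add(-1, T), Rational(1, 2)))))
Mul(Mul(39, Function('r')(-3)), Function('k')(5, t)) = Mul(Mul(39, Add(Mul(-9, -3), Mul(9, Pow(Add(-1, -3), Rational(1, 2))))), Add(Pow(Add(-4, 4), Rational(1, 2)), Mul(5, 4))) = Mul(Mul(39, Add(27, Mul(9, Pow(-4, Rational(1, 2))))), Add(Pow(0, Rational(1, 2)), 20)) = Mul(Mul(39, Add(27, Mul(9, Mul(2, I)))), Add(0, 20)) = Mul(Mul(39, Add(27, Mul(18, I))), 20) = Mul(Add(1053, Mul(702, I)), 20) = Add(21060, Mul(14040, I))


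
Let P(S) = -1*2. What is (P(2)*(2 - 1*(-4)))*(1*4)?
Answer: -48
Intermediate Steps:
P(S) = -2
(P(2)*(2 - 1*(-4)))*(1*4) = (-2*(2 - 1*(-4)))*(1*4) = -2*(2 + 4)*4 = -2*6*4 = -12*4 = -48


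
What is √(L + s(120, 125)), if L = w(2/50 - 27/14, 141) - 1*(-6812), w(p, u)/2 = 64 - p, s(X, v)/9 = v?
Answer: 2*√2471063/35 ≈ 89.826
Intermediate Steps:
s(X, v) = 9*v
w(p, u) = 128 - 2*p (w(p, u) = 2*(64 - p) = 128 - 2*p)
L = 1215161/175 (L = (128 - 2*(2/50 - 27/14)) - 1*(-6812) = (128 - 2*(2*(1/50) - 27*1/14)) + 6812 = (128 - 2*(1/25 - 27/14)) + 6812 = (128 - 2*(-661/350)) + 6812 = (128 + 661/175) + 6812 = 23061/175 + 6812 = 1215161/175 ≈ 6943.8)
√(L + s(120, 125)) = √(1215161/175 + 9*125) = √(1215161/175 + 1125) = √(1412036/175) = 2*√2471063/35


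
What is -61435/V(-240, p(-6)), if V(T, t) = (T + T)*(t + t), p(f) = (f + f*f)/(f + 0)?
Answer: -12287/960 ≈ -12.799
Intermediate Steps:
p(f) = (f + f**2)/f
V(T, t) = 4*T*t (V(T, t) = (2*T)*(2*t) = 4*T*t)
-61435/V(-240, p(-6)) = -61435*(-1/(960*(1 - 6))) = -61435/(4*(-240)*(-5)) = -61435/4800 = -61435*1/4800 = -12287/960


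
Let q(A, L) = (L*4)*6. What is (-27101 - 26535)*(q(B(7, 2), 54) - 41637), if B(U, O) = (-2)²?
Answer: 2163729876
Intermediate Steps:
B(U, O) = 4
q(A, L) = 24*L (q(A, L) = (4*L)*6 = 24*L)
(-27101 - 26535)*(q(B(7, 2), 54) - 41637) = (-27101 - 26535)*(24*54 - 41637) = -53636*(1296 - 41637) = -53636*(-40341) = 2163729876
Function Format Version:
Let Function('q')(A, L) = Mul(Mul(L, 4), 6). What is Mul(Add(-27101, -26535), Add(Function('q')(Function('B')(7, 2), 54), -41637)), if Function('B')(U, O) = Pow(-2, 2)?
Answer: 2163729876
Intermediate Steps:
Function('B')(U, O) = 4
Function('q')(A, L) = Mul(24, L) (Function('q')(A, L) = Mul(Mul(4, L), 6) = Mul(24, L))
Mul(Add(-27101, -26535), Add(Function('q')(Function('B')(7, 2), 54), -41637)) = Mul(Add(-27101, -26535), Add(Mul(24, 54), -41637)) = Mul(-53636, Add(1296, -41637)) = Mul(-53636, -40341) = 2163729876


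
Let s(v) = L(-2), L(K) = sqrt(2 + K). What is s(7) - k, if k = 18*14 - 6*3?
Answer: -234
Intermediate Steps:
s(v) = 0 (s(v) = sqrt(2 - 2) = sqrt(0) = 0)
k = 234 (k = 252 - 18 = 234)
s(7) - k = 0 - 1*234 = 0 - 234 = -234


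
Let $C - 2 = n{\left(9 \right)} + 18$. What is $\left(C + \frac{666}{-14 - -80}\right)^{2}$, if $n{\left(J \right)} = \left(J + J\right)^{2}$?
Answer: $\frac{15171025}{121} \approx 1.2538 \cdot 10^{5}$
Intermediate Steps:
$n{\left(J \right)} = 4 J^{2}$ ($n{\left(J \right)} = \left(2 J\right)^{2} = 4 J^{2}$)
$C = 344$ ($C = 2 + \left(4 \cdot 9^{2} + 18\right) = 2 + \left(4 \cdot 81 + 18\right) = 2 + \left(324 + 18\right) = 2 + 342 = 344$)
$\left(C + \frac{666}{-14 - -80}\right)^{2} = \left(344 + \frac{666}{-14 - -80}\right)^{2} = \left(344 + \frac{666}{-14 + 80}\right)^{2} = \left(344 + \frac{666}{66}\right)^{2} = \left(344 + 666 \cdot \frac{1}{66}\right)^{2} = \left(344 + \frac{111}{11}\right)^{2} = \left(\frac{3895}{11}\right)^{2} = \frac{15171025}{121}$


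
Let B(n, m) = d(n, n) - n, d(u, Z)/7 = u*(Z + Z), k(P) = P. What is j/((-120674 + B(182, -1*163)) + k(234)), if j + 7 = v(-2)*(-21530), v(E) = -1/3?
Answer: 21509/1029342 ≈ 0.020896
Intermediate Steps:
v(E) = -⅓ (v(E) = -1*⅓ = -⅓)
j = 21509/3 (j = -7 - ⅓*(-21530) = -7 + 21530/3 = 21509/3 ≈ 7169.7)
d(u, Z) = 14*Z*u (d(u, Z) = 7*(u*(Z + Z)) = 7*(u*(2*Z)) = 7*(2*Z*u) = 14*Z*u)
B(n, m) = -n + 14*n² (B(n, m) = 14*n*n - n = 14*n² - n = -n + 14*n²)
j/((-120674 + B(182, -1*163)) + k(234)) = 21509/(3*((-120674 + 182*(-1 + 14*182)) + 234)) = 21509/(3*((-120674 + 182*(-1 + 2548)) + 234)) = 21509/(3*((-120674 + 182*2547) + 234)) = 21509/(3*((-120674 + 463554) + 234)) = 21509/(3*(342880 + 234)) = (21509/3)/343114 = (21509/3)*(1/343114) = 21509/1029342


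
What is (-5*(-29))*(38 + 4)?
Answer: 6090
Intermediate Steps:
(-5*(-29))*(38 + 4) = 145*42 = 6090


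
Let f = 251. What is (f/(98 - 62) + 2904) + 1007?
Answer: 141047/36 ≈ 3918.0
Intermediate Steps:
(f/(98 - 62) + 2904) + 1007 = (251/(98 - 62) + 2904) + 1007 = (251/36 + 2904) + 1007 = 104795/36 + 1007 = 141047/36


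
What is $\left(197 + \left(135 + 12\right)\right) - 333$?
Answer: $11$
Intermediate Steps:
$\left(197 + \left(135 + 12\right)\right) - 333 = \left(197 + 147\right) - 333 = 344 - 333 = 11$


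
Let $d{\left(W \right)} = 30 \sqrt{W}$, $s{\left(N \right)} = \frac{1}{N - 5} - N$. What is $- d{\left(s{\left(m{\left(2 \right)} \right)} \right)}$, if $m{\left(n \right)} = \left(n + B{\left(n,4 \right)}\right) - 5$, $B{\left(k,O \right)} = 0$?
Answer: $- \frac{15 \sqrt{46}}{2} \approx -50.867$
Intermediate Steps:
$m{\left(n \right)} = -5 + n$ ($m{\left(n \right)} = \left(n + 0\right) - 5 = n - 5 = -5 + n$)
$s{\left(N \right)} = \frac{1}{-5 + N} - N$
$- d{\left(s{\left(m{\left(2 \right)} \right)} \right)} = - 30 \sqrt{\frac{1 - \left(-5 + 2\right)^{2} + 5 \left(-5 + 2\right)}{-5 + \left(-5 + 2\right)}} = - 30 \sqrt{\frac{1 - \left(-3\right)^{2} + 5 \left(-3\right)}{-5 - 3}} = - 30 \sqrt{\frac{1 - 9 - 15}{-8}} = - 30 \sqrt{- \frac{1 - 9 - 15}{8}} = - 30 \sqrt{\left(- \frac{1}{8}\right) \left(-23\right)} = - 30 \sqrt{\frac{23}{8}} = - 30 \frac{\sqrt{46}}{4} = - \frac{15 \sqrt{46}}{2}$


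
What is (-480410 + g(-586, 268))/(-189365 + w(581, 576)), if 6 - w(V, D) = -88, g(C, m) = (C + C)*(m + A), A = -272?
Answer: 475722/189271 ≈ 2.5134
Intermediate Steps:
g(C, m) = 2*C*(-272 + m) (g(C, m) = (C + C)*(m - 272) = (2*C)*(-272 + m) = 2*C*(-272 + m))
w(V, D) = 94 (w(V, D) = 6 - 1*(-88) = 6 + 88 = 94)
(-480410 + g(-586, 268))/(-189365 + w(581, 576)) = (-480410 + 2*(-586)*(-272 + 268))/(-189365 + 94) = (-480410 + 2*(-586)*(-4))/(-189271) = (-480410 + 4688)*(-1/189271) = -475722*(-1/189271) = 475722/189271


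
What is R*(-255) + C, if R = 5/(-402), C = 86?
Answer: 11949/134 ≈ 89.172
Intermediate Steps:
R = -5/402 (R = 5*(-1/402) = -5/402 ≈ -0.012438)
R*(-255) + C = -5/402*(-255) + 86 = 425/134 + 86 = 11949/134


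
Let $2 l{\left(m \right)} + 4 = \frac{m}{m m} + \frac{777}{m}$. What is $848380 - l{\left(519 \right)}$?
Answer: $\frac{440309869}{519} \approx 8.4838 \cdot 10^{5}$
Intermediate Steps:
$l{\left(m \right)} = -2 + \frac{389}{m}$ ($l{\left(m \right)} = -2 + \frac{\frac{m}{m m} + \frac{777}{m}}{2} = -2 + \frac{\frac{m}{m^{2}} + \frac{777}{m}}{2} = -2 + \frac{\frac{1}{m} + \frac{777}{m}}{2} = -2 + \frac{778 \frac{1}{m}}{2} = -2 + \frac{389}{m}$)
$848380 - l{\left(519 \right)} = 848380 - \left(-2 + \frac{389}{519}\right) = 848380 - - \frac{649}{519} = 848380 + \frac{649}{519} = \frac{440309869}{519}$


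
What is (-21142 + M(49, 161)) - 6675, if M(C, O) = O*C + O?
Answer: -19767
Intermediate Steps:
M(C, O) = O + C*O (M(C, O) = C*O + O = O + C*O)
(-21142 + M(49, 161)) - 6675 = (-21142 + 161*(1 + 49)) - 6675 = (-21142 + 161*50) - 6675 = (-21142 + 8050) - 6675 = -13092 - 6675 = -19767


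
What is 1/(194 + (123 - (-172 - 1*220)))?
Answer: 1/709 ≈ 0.0014104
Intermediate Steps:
1/(194 + (123 - (-172 - 1*220))) = 1/(194 + (123 - (-172 - 220))) = 1/(194 + (123 - 1*(-392))) = 1/(194 + (123 + 392)) = 1/(194 + 515) = 1/709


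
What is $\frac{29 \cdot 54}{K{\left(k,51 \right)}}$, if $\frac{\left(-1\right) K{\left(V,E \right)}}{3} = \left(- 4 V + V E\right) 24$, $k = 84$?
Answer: $- \frac{29}{5264} \approx -0.0055091$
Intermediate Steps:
$K{\left(V,E \right)} = 288 V - 72 E V$ ($K{\left(V,E \right)} = - 3 \left(- 4 V + V E\right) 24 = - 3 \left(- 4 V + E V\right) 24 = - 3 \left(- 96 V + 24 E V\right) = 288 V - 72 E V$)
$\frac{29 \cdot 54}{K{\left(k,51 \right)}} = \frac{29 \cdot 54}{72 \cdot 84 \left(4 - 51\right)} = \frac{1566}{72 \cdot 84 \left(4 - 51\right)} = \frac{1566}{72 \cdot 84 \left(-47\right)} = \frac{1566}{-284256} = 1566 \left(- \frac{1}{284256}\right) = - \frac{29}{5264}$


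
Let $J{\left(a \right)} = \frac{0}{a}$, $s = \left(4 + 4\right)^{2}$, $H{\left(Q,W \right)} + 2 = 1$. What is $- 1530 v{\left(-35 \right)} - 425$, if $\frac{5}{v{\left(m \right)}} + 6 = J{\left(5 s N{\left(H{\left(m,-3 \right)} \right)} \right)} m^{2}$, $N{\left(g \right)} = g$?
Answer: $850$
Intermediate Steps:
$H{\left(Q,W \right)} = -1$ ($H{\left(Q,W \right)} = -2 + 1 = -1$)
$s = 64$ ($s = 8^{2} = 64$)
$J{\left(a \right)} = 0$
$v{\left(m \right)} = - \frac{5}{6}$ ($v{\left(m \right)} = \frac{5}{-6 + 0 m^{2}} = \frac{5}{-6 + 0} = \frac{5}{-6} = 5 \left(- \frac{1}{6}\right) = - \frac{5}{6}$)
$- 1530 v{\left(-35 \right)} - 425 = \left(-1530\right) \left(- \frac{5}{6}\right) - 425 = 1275 - 425 = 850$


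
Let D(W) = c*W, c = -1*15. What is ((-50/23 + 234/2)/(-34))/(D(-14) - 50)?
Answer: -2641/125120 ≈ -0.021108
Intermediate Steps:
c = -15
D(W) = -15*W
((-50/23 + 234/2)/(-34))/(D(-14) - 50) = ((-50/23 + 234/2)/(-34))/(-15*(-14) - 50) = ((-50*1/23 + 234*(½))*(-1/34))/(210 - 50) = ((-50/23 + 117)*(-1/34))/160 = ((2641/23)*(-1/34))/160 = (1/160)*(-2641/782) = -2641/125120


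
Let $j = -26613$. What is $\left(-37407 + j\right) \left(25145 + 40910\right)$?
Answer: $-4228841100$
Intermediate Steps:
$\left(-37407 + j\right) \left(25145 + 40910\right) = \left(-37407 - 26613\right) \left(25145 + 40910\right) = \left(-64020\right) 66055 = -4228841100$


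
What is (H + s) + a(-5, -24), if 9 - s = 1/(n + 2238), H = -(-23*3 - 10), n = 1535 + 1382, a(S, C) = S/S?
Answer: 458794/5155 ≈ 89.000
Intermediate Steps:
a(S, C) = 1
n = 2917
H = 79 (H = -(-69 - 10) = -1*(-79) = 79)
s = 46394/5155 (s = 9 - 1/(2917 + 2238) = 9 - 1/5155 = 46394/5155 ≈ 8.9998)
(H + s) + a(-5, -24) = (79 + 46394/5155) + 1 = 453639/5155 + 1 = 458794/5155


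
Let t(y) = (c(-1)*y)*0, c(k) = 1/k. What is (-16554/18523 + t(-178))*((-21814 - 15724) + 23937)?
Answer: 225150954/18523 ≈ 12155.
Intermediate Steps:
t(y) = 0 (t(y) = (y/(-1))*0 = -y*0 = 0)
(-16554/18523 + t(-178))*((-21814 - 15724) + 23937) = (-16554/18523 + 0)*((-21814 - 15724) + 23937) = (-16554*1/18523 + 0)*(-37538 + 23937) = (-16554/18523 + 0)*(-13601) = -16554/18523*(-13601) = 225150954/18523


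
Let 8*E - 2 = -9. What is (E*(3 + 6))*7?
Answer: -441/8 ≈ -55.125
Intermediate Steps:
E = -7/8 (E = 1/4 + (1/8)*(-9) = 1/4 - 9/8 = -7/8 ≈ -0.87500)
(E*(3 + 6))*7 = -7*(3 + 6)/8*7 = -7/8*9*7 = -63/8*7 = -441/8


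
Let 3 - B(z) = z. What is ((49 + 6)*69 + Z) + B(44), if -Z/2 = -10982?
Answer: 25718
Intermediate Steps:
Z = 21964 (Z = -2*(-10982) = 21964)
B(z) = 3 - z
((49 + 6)*69 + Z) + B(44) = ((49 + 6)*69 + 21964) + (3 - 1*44) = (55*69 + 21964) + (3 - 44) = (3795 + 21964) - 41 = 25759 - 41 = 25718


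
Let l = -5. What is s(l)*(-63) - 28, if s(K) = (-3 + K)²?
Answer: -4060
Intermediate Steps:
s(l)*(-63) - 28 = (-3 - 5)²*(-63) - 28 = (-8)²*(-63) - 28 = 64*(-63) - 28 = -4032 - 28 = -4060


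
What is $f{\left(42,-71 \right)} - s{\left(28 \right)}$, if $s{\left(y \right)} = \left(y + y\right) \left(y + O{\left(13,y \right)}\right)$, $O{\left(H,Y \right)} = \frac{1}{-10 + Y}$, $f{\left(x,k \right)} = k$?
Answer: $- \frac{14779}{9} \approx -1642.1$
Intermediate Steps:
$s{\left(y \right)} = 2 y \left(y + \frac{1}{-10 + y}\right)$ ($s{\left(y \right)} = \left(y + y\right) \left(y + \frac{1}{-10 + y}\right) = 2 y \left(y + \frac{1}{-10 + y}\right)$)
$f{\left(42,-71 \right)} - s{\left(28 \right)} = -71 - 2 \cdot 28 \frac{1}{-10 + 28} \left(1 + 28 \left(-10 + 28\right)\right) = -71 - 2 \cdot 28 \cdot \frac{1}{18} \left(1 + 28 \cdot 18\right) = -71 - 2 \cdot 28 \cdot \frac{1}{18} \left(1 + 504\right) = -71 - 2 \cdot 28 \cdot \frac{1}{18} \cdot 505 = -71 - \frac{14140}{9} = - \frac{14779}{9}$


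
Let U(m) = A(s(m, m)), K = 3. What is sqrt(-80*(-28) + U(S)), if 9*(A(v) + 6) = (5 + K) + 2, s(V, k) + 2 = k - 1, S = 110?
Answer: 2*sqrt(5029)/3 ≈ 47.277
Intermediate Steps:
s(V, k) = -3 + k (s(V, k) = -2 + (k - 1) = -2 + (-1 + k) = -3 + k)
A(v) = -44/9 (A(v) = -6 + ((5 + 3) + 2)/9 = -6 + (8 + 2)/9 = -6 + (1/9)*10 = -6 + 10/9 = -44/9)
U(m) = -44/9
sqrt(-80*(-28) + U(S)) = sqrt(-80*(-28) - 44/9) = sqrt(2240 - 44/9) = sqrt(20116/9) = 2*sqrt(5029)/3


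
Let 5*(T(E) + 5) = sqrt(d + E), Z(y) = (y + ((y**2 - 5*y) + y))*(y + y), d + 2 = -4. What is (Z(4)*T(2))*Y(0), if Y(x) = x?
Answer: 0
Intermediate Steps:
d = -6 (d = -2 - 4 = -6)
Z(y) = 2*y*(y**2 - 3*y) (Z(y) = (y + (y**2 - 4*y))*(2*y) = (y**2 - 3*y)*(2*y) = 2*y*(y**2 - 3*y))
T(E) = -5 + sqrt(-6 + E)/5
(Z(4)*T(2))*Y(0) = ((2*4**2*(-3 + 4))*(-5 + sqrt(-6 + 2)/5))*0 = ((2*16*1)*(-5 + sqrt(-4)/5))*0 = (32*(-5 + (2*I)/5))*0 = (32*(-5 + 2*I/5))*0 = (-160 + 64*I/5)*0 = 0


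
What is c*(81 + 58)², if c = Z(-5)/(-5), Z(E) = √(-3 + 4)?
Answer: -19321/5 ≈ -3864.2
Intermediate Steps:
Z(E) = 1 (Z(E) = √1 = 1)
c = -⅕ (c = 1/(-5) = 1*(-⅕) = -⅕ ≈ -0.20000)
c*(81 + 58)² = -(81 + 58)²/5 = -⅕*139² = -⅕*19321 = -19321/5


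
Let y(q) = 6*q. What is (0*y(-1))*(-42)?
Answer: 0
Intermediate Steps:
(0*y(-1))*(-42) = (0*(6*(-1)))*(-42) = (0*(-6))*(-42) = 0*(-42) = 0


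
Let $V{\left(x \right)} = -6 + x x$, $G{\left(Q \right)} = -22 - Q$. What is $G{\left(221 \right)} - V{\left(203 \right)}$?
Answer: $-41446$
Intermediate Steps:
$V{\left(x \right)} = -6 + x^{2}$
$G{\left(221 \right)} - V{\left(203 \right)} = \left(-22 - 221\right) - \left(-6 + 203^{2}\right) = \left(-22 - 221\right) - \left(-6 + 41209\right) = -243 - 41203 = -41446$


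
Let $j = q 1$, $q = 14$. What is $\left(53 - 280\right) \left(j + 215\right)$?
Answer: $-51983$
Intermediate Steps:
$j = 14$ ($j = 14 \cdot 1 = 14$)
$\left(53 - 280\right) \left(j + 215\right) = \left(53 - 280\right) \left(14 + 215\right) = \left(-227\right) 229 = -51983$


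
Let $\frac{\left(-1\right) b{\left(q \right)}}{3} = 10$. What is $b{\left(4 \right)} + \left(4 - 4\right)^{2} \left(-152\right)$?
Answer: $-30$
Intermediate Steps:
$b{\left(q \right)} = -30$ ($b{\left(q \right)} = \left(-3\right) 10 = -30$)
$b{\left(4 \right)} + \left(4 - 4\right)^{2} \left(-152\right) = -30 + \left(4 - 4\right)^{2} \left(-152\right) = -30 + 0^{2} \left(-152\right) = -30 + 0 \left(-152\right) = -30 + 0 = -30$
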